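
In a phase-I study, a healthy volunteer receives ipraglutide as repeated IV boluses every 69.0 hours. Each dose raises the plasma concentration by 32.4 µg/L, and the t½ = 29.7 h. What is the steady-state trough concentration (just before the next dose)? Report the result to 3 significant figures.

8.09 µg/L

k = ln 2 / 29.7 = 0.02334 h⁻¹
Fraction remaining after one interval: e^(−kτ) = e^(−0.02334 × 69.0) = 0.1998
R = 1 / (1 − 0.1998) = 1.250
Css,max = 32.4 × 1.250 = 40.49 µg/L
Css,min = Css,max × e^(−kτ) = 40.49 × 0.1998 ≈ 8.09 µg/L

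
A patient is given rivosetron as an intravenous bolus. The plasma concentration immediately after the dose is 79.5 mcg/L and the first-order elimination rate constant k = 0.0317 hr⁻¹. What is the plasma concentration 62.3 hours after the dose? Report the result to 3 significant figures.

C(t) = C₀ e^(−kt) = 79.5 × e^(−0.03170 × 62.3) = 79.5 × e^(−1.975) = 79.5 × 0.1388 ≈ 11.0 mcg/L

11.0 mcg/L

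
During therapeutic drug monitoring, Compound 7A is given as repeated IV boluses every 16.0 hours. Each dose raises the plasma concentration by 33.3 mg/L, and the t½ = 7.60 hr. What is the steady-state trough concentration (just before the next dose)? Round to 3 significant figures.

10.1 mg/L

k = ln 2 / 7.60 = 0.09120 hr⁻¹
Fraction remaining after one interval: e^(−kτ) = e^(−0.09120 × 16.0) = 0.2324
R = 1 / (1 − 0.2324) = 1.303
Css,max = 33.3 × 1.303 = 43.38 mg/L
Css,min = Css,max × e^(−kτ) = 43.38 × 0.2324 ≈ 10.1 mg/L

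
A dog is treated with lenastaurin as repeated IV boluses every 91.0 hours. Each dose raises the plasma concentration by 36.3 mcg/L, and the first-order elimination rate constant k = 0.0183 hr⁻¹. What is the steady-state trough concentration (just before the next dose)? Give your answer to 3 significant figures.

Fraction remaining after one interval: e^(−kτ) = e^(−0.01830 × 91.0) = 0.1891
R = 1 / (1 − 0.1891) = 1.233
Css,max = 36.3 × 1.233 = 44.77 mcg/L
Css,min = Css,max × e^(−kτ) = 44.77 × 0.1891 ≈ 8.47 mcg/L

8.47 mcg/L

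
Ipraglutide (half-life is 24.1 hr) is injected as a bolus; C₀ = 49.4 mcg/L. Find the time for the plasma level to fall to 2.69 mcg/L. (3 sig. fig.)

k = ln 2 / 24.1 = 0.02876 hr⁻¹
C(t) = C₀ e^(−kt)  ⇒  t = ln(C₀/C) / k
t = ln(49.4/2.69) / 0.02876 = 2.910 / 0.02876 ≈ 101 hours

101 hours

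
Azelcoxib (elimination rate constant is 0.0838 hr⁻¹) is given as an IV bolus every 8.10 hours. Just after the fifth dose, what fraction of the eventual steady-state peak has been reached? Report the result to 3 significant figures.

f_n = 1 − e^(−nkτ) = 1 − e^(−5 × 0.08380 × 8.10) = 1 − e^(−3.394) = 1 − 0.03358 ≈ 0.966

0.966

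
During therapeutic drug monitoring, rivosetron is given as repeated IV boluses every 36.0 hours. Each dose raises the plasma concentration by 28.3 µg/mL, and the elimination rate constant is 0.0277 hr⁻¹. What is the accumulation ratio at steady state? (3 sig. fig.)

1.58

Fraction remaining after one interval: e^(−kτ) = e^(−0.02770 × 36.0) = 0.3689
R = 1 / (1 − 0.3689) = 1 / 0.6311 ≈ 1.58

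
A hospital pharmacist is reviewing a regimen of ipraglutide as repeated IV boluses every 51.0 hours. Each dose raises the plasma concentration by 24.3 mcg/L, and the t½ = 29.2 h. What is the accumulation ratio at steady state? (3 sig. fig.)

1.42

k = ln 2 / 29.2 = 0.02374 h⁻¹
Fraction remaining after one interval: e^(−kτ) = e^(−0.02374 × 51.0) = 0.2980
R = 1 / (1 − 0.2980) = 1 / 0.7020 ≈ 1.42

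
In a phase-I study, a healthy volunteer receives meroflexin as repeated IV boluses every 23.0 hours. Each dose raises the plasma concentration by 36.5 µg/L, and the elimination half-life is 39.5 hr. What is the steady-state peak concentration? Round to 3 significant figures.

k = ln 2 / 39.5 = 0.01755 hr⁻¹
Fraction remaining after one interval: e^(−kτ) = e^(−0.01755 × 23.0) = 0.6679
R = 1 / (1 − 0.6679) = 3.011
Css,max = 36.5 × 3.011 ≈ 110 µg/L

110 µg/L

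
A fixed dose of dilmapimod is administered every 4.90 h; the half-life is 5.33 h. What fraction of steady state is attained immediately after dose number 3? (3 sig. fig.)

0.852

k = ln 2 / 5.33 = 0.1300 h⁻¹
f_n = 1 − e^(−nkτ) = 1 − e^(−3 × 0.1300 × 4.90) = 1 − e^(−1.912) = 1 − 0.1478 ≈ 0.852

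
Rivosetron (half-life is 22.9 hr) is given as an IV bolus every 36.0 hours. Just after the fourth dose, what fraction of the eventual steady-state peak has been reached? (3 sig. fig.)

k = ln 2 / 22.9 = 0.03027 hr⁻¹
f_n = 1 − e^(−nkτ) = 1 − e^(−4 × 0.03027 × 36.0) = 1 − e^(−4.359) = 1 − 0.01280 ≈ 0.987

0.987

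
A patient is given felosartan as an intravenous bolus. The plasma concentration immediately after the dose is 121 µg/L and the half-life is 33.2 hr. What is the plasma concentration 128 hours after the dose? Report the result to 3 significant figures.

k = ln 2 / 33.2 = 0.02088 hr⁻¹
128 hr is 3.855 half-lives, so C = 121 × (1/2)^3.855 = 121 × 0.06909 ≈ 8.36 µg/L

8.36 µg/L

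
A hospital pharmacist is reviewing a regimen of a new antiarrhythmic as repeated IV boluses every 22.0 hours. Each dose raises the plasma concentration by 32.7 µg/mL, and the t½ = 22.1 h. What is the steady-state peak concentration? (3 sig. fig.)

k = ln 2 / 22.1 = 0.03136 h⁻¹
Fraction remaining after one interval: e^(−kτ) = e^(−0.03136 × 22.0) = 0.5016
R = 1 / (1 − 0.5016) = 2.006
Css,max = 32.7 × 2.006 ≈ 65.6 µg/mL

65.6 µg/mL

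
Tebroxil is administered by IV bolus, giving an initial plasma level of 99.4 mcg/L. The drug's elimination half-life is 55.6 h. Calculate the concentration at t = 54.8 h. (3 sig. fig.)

k = ln 2 / 55.6 = 0.01247 h⁻¹
C(t) = C₀ e^(−kt) = 99.4 × e^(−0.01247 × 54.8) = 99.4 × e^(−0.6832) = 99.4 × 0.5050 ≈ 50.2 mcg/L

50.2 mcg/L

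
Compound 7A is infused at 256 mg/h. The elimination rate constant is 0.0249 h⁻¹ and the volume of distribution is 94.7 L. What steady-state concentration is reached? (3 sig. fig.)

109 µg/mL

CL = k · V = 0.0249 × 94.7 = 2.358 L/h
Css = rate / CL = 256 / 2.358 ≈ 109 µg/mL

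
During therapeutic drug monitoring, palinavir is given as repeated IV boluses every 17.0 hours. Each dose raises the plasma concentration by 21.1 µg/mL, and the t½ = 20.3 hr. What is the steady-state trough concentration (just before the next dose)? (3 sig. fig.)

26.8 µg/mL

k = ln 2 / 20.3 = 0.03415 hr⁻¹
Fraction remaining after one interval: e^(−kτ) = e^(−0.03415 × 17.0) = 0.5596
R = 1 / (1 − 0.5596) = 2.271
Css,max = 21.1 × 2.271 = 47.91 µg/mL
Css,min = Css,max × e^(−kτ) = 47.91 × 0.5596 ≈ 26.8 µg/mL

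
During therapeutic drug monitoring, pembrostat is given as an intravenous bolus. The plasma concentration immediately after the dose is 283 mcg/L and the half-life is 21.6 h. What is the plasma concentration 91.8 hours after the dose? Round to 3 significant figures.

k = ln 2 / 21.6 = 0.03209 h⁻¹
C(t) = C₀ e^(−kt) = 283 × e^(−0.03209 × 91.8) = 283 × e^(−2.946) = 283 × 0.05256 ≈ 14.9 mcg/L

14.9 mcg/L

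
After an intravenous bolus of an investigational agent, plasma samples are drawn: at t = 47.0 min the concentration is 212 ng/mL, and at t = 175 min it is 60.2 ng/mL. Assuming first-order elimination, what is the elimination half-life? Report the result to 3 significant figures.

k = ln(C₁/C₂) / (t₂ − t₁) = ln(212/60.2) / (175 − 47.0)
  = 1.259 / 128.0 = 0.009835 min⁻¹
t½ = ln 2 / k = ln 2 / 0.009835 ≈ 70.5 minutes

70.5 minutes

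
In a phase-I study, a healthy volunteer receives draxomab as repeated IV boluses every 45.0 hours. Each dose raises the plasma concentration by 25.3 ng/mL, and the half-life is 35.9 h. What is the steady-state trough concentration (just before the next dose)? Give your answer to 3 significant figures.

k = ln 2 / 35.9 = 0.01931 h⁻¹
Fraction remaining after one interval: e^(−kτ) = e^(−0.01931 × 45.0) = 0.4194
R = 1 / (1 − 0.4194) = 1.722
Css,max = 25.3 × 1.722 = 43.58 ng/mL
Css,min = Css,max × e^(−kτ) = 43.58 × 0.4194 ≈ 18.3 ng/mL

18.3 ng/mL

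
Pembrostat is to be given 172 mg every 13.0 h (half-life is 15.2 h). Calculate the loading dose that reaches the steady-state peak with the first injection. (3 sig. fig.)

k = ln 2 / 15.2 = 0.04560 h⁻¹
Accumulation ratio R = 1 / (1 − e^(−kτ)) = 1 / (1 − e^(−0.04560×13.0)) = 1 / (1 − 0.5528) = 2.236
Loading dose = maintenance dose × R = 172 × 2.236 ≈ 385 mg

385 mg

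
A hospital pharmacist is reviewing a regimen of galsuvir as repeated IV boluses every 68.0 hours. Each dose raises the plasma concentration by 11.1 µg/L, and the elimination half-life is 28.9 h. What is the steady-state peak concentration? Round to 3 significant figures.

k = ln 2 / 28.9 = 0.02398 h⁻¹
Fraction remaining after one interval: e^(−kτ) = e^(−0.02398 × 68.0) = 0.1957
R = 1 / (1 − 0.1957) = 1.243
Css,max = 11.1 × 1.243 ≈ 13.8 µg/L

13.8 µg/L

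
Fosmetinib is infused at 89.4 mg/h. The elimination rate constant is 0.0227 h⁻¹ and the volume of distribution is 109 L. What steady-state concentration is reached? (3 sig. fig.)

36.1 mg/L

CL = k · V = 0.0227 × 109 = 2.474 L/h
Css = rate / CL = 89.4 / 2.474 ≈ 36.1 mg/L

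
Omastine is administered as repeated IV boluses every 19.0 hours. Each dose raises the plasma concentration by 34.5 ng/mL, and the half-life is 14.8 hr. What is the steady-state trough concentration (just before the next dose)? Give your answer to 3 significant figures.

24.0 ng/mL

k = ln 2 / 14.8 = 0.04683 hr⁻¹
Fraction remaining after one interval: e^(−kτ) = e^(−0.04683 × 19.0) = 0.4107
R = 1 / (1 − 0.4107) = 1.697
Css,max = 34.5 × 1.697 = 58.55 ng/mL
Css,min = Css,max × e^(−kτ) = 58.55 × 0.4107 ≈ 24.0 ng/mL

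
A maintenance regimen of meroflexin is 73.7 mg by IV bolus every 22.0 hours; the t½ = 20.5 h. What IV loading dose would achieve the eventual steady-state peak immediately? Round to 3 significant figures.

140 mg

k = ln 2 / 20.5 = 0.03381 h⁻¹
Accumulation ratio R = 1 / (1 − e^(−kτ)) = 1 / (1 − e^(−0.03381×22.0)) = 1 / (1 − 0.4753) = 1.906
Loading dose = maintenance dose × R = 73.7 × 1.906 ≈ 140 mg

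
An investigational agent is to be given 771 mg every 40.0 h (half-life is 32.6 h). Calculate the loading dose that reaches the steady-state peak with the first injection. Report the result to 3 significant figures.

1350 mg

k = ln 2 / 32.6 = 0.02126 h⁻¹
Accumulation ratio R = 1 / (1 − e^(−kτ)) = 1 / (1 − e^(−0.02126×40.0)) = 1 / (1 − 0.4272) = 1.746
Loading dose = maintenance dose × R = 771 × 1.746 ≈ 1350 mg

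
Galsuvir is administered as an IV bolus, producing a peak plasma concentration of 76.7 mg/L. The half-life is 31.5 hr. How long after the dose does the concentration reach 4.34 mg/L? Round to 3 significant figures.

131 hours

k = ln 2 / 31.5 = 0.02200 hr⁻¹
C(t) = C₀ e^(−kt)  ⇒  t = ln(C₀/C) / k
t = ln(76.7/4.34) / 0.02200 = 2.872 / 0.02200 ≈ 131 hours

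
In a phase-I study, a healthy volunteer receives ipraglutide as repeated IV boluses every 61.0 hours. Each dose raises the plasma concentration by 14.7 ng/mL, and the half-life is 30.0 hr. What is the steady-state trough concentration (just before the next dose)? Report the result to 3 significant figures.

k = ln 2 / 30.0 = 0.02310 hr⁻¹
Fraction remaining after one interval: e^(−kτ) = e^(−0.02310 × 61.0) = 0.2443
R = 1 / (1 − 0.2443) = 1.323
Css,max = 14.7 × 1.323 = 19.45 ng/mL
Css,min = Css,max × e^(−kτ) = 19.45 × 0.2443 ≈ 4.75 ng/mL

4.75 ng/mL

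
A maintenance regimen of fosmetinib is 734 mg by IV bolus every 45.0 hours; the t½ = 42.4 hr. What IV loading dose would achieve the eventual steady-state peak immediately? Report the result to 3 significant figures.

k = ln 2 / 42.4 = 0.01635 hr⁻¹
Accumulation ratio R = 1 / (1 − e^(−kτ)) = 1 / (1 − e^(−0.01635×45.0)) = 1 / (1 − 0.4792) = 1.920
Loading dose = maintenance dose × R = 734 × 1.920 ≈ 1410 mg

1410 mg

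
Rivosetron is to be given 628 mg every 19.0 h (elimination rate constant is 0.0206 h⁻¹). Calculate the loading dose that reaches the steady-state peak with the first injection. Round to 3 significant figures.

1940 mg

Accumulation ratio R = 1 / (1 − e^(−kτ)) = 1 / (1 − e^(−0.02060×19.0)) = 1 / (1 − 0.6761) = 3.087
Loading dose = maintenance dose × R = 628 × 3.087 ≈ 1940 mg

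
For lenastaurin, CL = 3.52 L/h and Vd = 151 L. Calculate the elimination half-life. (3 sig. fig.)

29.7 hours

k = CL / V = 3.52 / 151 = 0.02331 h⁻¹
t½ = ln 2 / k = ln 2 / 0.02331 ≈ 29.7 hours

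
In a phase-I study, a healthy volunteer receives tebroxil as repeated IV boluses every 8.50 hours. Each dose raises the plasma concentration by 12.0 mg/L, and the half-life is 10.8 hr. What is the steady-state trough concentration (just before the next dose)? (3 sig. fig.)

k = ln 2 / 10.8 = 0.06418 hr⁻¹
Fraction remaining after one interval: e^(−kτ) = e^(−0.06418 × 8.50) = 0.5795
R = 1 / (1 − 0.5795) = 2.378
Css,max = 12.0 × 2.378 = 28.54 mg/L
Css,min = Css,max × e^(−kτ) = 28.54 × 0.5795 ≈ 16.5 mg/L

16.5 mg/L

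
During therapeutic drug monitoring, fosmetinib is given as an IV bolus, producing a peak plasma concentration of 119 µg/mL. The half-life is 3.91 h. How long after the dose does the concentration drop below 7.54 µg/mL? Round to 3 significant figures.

k = ln 2 / 3.91 = 0.1773 h⁻¹
C(t) = C₀ e^(−kt)  ⇒  t = ln(C₀/C) / k
t = ln(119/7.54) / 0.1773 = 2.759 / 0.1773 ≈ 15.6 hours

15.6 hours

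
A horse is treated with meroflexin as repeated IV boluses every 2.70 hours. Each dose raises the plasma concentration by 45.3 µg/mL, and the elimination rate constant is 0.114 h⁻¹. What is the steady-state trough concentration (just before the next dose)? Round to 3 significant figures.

126 µg/mL

Fraction remaining after one interval: e^(−kτ) = e^(−0.1140 × 2.70) = 0.7351
R = 1 / (1 − 0.7351) = 3.774
Css,max = 45.3 × 3.774 = 171.0 µg/mL
Css,min = Css,max × e^(−kτ) = 171.0 × 0.7351 ≈ 126 µg/mL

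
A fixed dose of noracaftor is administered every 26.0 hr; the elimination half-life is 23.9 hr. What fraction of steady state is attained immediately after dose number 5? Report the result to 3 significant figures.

0.977

k = ln 2 / 23.9 = 0.02900 hr⁻¹
f_n = 1 − e^(−nkτ) = 1 − e^(−5 × 0.02900 × 26.0) = 1 − e^(−3.770) = 1 − 0.02305 ≈ 0.977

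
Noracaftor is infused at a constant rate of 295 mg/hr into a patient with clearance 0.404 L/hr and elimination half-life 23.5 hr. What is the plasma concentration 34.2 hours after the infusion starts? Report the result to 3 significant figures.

Css = rate / CL = 295 / 0.404 = 730.2 mg/L
k = ln 2 / 23.5 = 0.02950 hr⁻¹
C(t) = Css (1 − e^(−kt)) = 730.2 × (1 − e^(−1.009)) = 730.2 × 0.6353 ≈ 464 mg/L

464 mg/L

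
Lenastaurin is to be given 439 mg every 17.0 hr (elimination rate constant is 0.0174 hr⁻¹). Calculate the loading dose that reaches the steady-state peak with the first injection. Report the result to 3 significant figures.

Accumulation ratio R = 1 / (1 − e^(−kτ)) = 1 / (1 − e^(−0.01740×17.0)) = 1 / (1 − 0.7439) = 3.905
Loading dose = maintenance dose × R = 439 × 3.905 ≈ 1710 mg

1710 mg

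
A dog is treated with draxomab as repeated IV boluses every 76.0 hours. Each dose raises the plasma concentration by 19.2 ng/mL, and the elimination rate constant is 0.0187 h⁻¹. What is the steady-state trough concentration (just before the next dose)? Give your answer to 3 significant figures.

Fraction remaining after one interval: e^(−kτ) = e^(−0.01870 × 76.0) = 0.2414
R = 1 / (1 − 0.2414) = 1.318
Css,max = 19.2 × 1.318 = 25.31 ng/mL
Css,min = Css,max × e^(−kτ) = 25.31 × 0.2414 ≈ 6.11 ng/mL

6.11 ng/mL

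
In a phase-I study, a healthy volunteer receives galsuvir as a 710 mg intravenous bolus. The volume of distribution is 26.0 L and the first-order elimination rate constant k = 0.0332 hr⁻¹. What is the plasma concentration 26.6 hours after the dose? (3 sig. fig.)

C₀ = dose / V = 710 / 26.0 = 27.31 µg/mL
C(t) = C₀ e^(−kt) = 27.31 × e^(−0.03320 × 26.6) = 27.31 × e^(−0.8831) = 27.31 × 0.4135 ≈ 11.3 µg/mL

11.3 µg/mL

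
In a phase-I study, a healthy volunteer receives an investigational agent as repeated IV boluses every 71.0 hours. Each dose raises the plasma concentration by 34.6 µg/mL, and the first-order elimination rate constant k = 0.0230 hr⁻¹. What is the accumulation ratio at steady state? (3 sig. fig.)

1.24

Fraction remaining after one interval: e^(−kτ) = e^(−0.02300 × 71.0) = 0.1953
R = 1 / (1 − 0.1953) = 1 / 0.8047 ≈ 1.24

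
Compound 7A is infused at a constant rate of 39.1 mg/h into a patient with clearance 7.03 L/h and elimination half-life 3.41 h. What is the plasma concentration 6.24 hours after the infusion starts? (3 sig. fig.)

Css = rate / CL = 39.1 / 7.03 = 5.562 µg/mL
k = ln 2 / 3.41 = 0.2033 h⁻¹
C(t) = Css (1 − e^(−kt)) = 5.562 × (1 − e^(−1.268)) = 5.562 × 0.7187 ≈ 4.00 µg/mL

4.00 µg/mL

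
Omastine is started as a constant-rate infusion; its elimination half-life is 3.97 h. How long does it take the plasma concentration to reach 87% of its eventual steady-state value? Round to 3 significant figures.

11.7 hours

k = ln 2 / 3.97 = 0.1746 h⁻¹
f = 1 − e^(−kt)  ⇒  t = −ln(1 − f) / k
t = −ln(1 − 0.87) / 0.1746 = 2.040 / 0.1746 ≈ 11.7 hours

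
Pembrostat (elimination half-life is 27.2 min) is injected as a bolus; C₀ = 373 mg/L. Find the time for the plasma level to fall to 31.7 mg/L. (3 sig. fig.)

k = ln 2 / 27.2 = 0.02548 min⁻¹
C(t) = C₀ e^(−kt)  ⇒  t = ln(C₀/C) / k
t = ln(373/31.7) / 0.02548 = 2.465 / 0.02548 ≈ 96.7 minutes

96.7 minutes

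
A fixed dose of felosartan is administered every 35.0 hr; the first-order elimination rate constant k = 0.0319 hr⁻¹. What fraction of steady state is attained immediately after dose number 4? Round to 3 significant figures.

f_n = 1 − e^(−nkτ) = 1 − e^(−4 × 0.03190 × 35.0) = 1 − e^(−4.466) = 1 − 0.01149 ≈ 0.989

0.989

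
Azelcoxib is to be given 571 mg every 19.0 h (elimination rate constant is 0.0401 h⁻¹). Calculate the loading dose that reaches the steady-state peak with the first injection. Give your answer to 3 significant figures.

Accumulation ratio R = 1 / (1 − e^(−kτ)) = 1 / (1 − e^(−0.04010×19.0)) = 1 / (1 − 0.4668) = 1.875
Loading dose = maintenance dose × R = 571 × 1.875 ≈ 1070 mg

1070 mg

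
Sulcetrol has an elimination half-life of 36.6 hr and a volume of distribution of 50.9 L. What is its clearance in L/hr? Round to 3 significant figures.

0.964 L/hr

k = ln 2 / t½ = ln 2 / 36.6 = 0.01894 hr⁻¹
CL = k · V = 0.01894 × 50.9 ≈ 0.964 L/hr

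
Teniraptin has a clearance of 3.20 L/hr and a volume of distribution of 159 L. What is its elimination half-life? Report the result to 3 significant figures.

34.4 hours

k = CL / V = 3.20 / 159 = 0.02013 hr⁻¹
t½ = ln 2 / k = ln 2 / 0.02013 ≈ 34.4 hours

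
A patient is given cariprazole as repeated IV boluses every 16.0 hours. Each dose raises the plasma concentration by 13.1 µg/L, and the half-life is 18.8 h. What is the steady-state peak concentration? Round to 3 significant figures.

29.4 µg/L

k = ln 2 / 18.8 = 0.03687 h⁻¹
Fraction remaining after one interval: e^(−kτ) = e^(−0.03687 × 16.0) = 0.5544
R = 1 / (1 − 0.5544) = 2.244
Css,max = 13.1 × 2.244 ≈ 29.4 µg/L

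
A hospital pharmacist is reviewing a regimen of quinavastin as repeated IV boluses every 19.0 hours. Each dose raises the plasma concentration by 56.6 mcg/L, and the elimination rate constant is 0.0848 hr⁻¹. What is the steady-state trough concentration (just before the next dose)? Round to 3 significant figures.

14.1 mcg/L

Fraction remaining after one interval: e^(−kτ) = e^(−0.08480 × 19.0) = 0.1996
R = 1 / (1 − 0.1996) = 1.249
Css,max = 56.6 × 1.249 = 70.72 mcg/L
Css,min = Css,max × e^(−kτ) = 70.72 × 0.1996 ≈ 14.1 mcg/L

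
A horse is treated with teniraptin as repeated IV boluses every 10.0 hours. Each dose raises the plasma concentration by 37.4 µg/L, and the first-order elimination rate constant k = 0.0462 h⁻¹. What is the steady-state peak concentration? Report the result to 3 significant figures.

101 µg/L

Fraction remaining after one interval: e^(−kτ) = e^(−0.04620 × 10.0) = 0.6300
R = 1 / (1 − 0.6300) = 2.703
Css,max = 37.4 × 2.703 ≈ 101 µg/L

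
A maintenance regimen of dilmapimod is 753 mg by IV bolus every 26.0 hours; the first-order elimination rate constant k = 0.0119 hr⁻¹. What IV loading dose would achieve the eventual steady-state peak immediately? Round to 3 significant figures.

2830 mg

Accumulation ratio R = 1 / (1 − e^(−kτ)) = 1 / (1 − e^(−0.01190×26.0)) = 1 / (1 − 0.7339) = 3.758
Loading dose = maintenance dose × R = 753 × 3.758 ≈ 2830 mg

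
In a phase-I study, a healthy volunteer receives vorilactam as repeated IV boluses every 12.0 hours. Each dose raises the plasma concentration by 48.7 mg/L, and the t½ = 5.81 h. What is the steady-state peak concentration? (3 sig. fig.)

64.0 mg/L

k = ln 2 / 5.81 = 0.1193 h⁻¹
Fraction remaining after one interval: e^(−kτ) = e^(−0.1193 × 12.0) = 0.2389
R = 1 / (1 − 0.2389) = 1.314
Css,max = 48.7 × 1.314 ≈ 64.0 mg/L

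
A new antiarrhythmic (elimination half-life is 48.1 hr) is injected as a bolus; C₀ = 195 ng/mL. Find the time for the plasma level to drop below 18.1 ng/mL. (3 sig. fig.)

k = ln 2 / 48.1 = 0.01441 hr⁻¹
C(t) = C₀ e^(−kt)  ⇒  t = ln(C₀/C) / k
t = ln(195/18.1) / 0.01441 = 2.377 / 0.01441 ≈ 165 hours

165 hours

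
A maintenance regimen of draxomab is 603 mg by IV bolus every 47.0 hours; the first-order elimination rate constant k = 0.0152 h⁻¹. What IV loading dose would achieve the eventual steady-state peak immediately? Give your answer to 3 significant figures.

1180 mg

Accumulation ratio R = 1 / (1 − e^(−kτ)) = 1 / (1 − e^(−0.01520×47.0)) = 1 / (1 − 0.4895) = 1.959
Loading dose = maintenance dose × R = 603 × 1.959 ≈ 1180 mg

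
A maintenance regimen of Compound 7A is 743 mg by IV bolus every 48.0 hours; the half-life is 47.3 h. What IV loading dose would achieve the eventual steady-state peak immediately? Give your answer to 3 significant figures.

1470 mg

k = ln 2 / 47.3 = 0.01465 h⁻¹
Accumulation ratio R = 1 / (1 − e^(−kτ)) = 1 / (1 − e^(−0.01465×48.0)) = 1 / (1 − 0.4949) = 1.980
Loading dose = maintenance dose × R = 743 × 1.980 ≈ 1470 mg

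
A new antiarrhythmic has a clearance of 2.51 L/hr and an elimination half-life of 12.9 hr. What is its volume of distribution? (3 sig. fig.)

46.7 L

k = ln 2 / t½ = ln 2 / 12.9 = 0.05373 hr⁻¹
V = CL / k = 2.51 / 0.05373 ≈ 46.7 L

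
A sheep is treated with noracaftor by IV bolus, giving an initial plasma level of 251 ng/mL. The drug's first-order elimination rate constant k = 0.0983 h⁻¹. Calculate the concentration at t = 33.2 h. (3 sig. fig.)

C(t) = C₀ e^(−kt) = 251 × e^(−0.09830 × 33.2) = 251 × e^(−3.264) = 251 × 0.03825 ≈ 9.60 ng/mL

9.60 ng/mL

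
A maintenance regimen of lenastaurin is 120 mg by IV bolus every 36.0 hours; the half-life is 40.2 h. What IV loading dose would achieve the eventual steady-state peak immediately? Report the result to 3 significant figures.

259 mg

k = ln 2 / 40.2 = 0.01724 h⁻¹
Accumulation ratio R = 1 / (1 − e^(−kτ)) = 1 / (1 − e^(−0.01724×36.0)) = 1 / (1 − 0.5376) = 2.162
Loading dose = maintenance dose × R = 120 × 2.162 ≈ 259 mg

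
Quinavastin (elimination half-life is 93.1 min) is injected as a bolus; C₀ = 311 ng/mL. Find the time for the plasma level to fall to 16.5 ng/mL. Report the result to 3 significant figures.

k = ln 2 / 93.1 = 0.007445 min⁻¹
C(t) = C₀ e^(−kt)  ⇒  t = ln(C₀/C) / k
t = ln(311/16.5) / 0.007445 = 2.936 / 0.007445 ≈ 394 minutes

394 minutes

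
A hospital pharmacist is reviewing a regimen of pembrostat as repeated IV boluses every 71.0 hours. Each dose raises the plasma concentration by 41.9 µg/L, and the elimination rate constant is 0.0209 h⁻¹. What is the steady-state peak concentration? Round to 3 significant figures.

Fraction remaining after one interval: e^(−kτ) = e^(−0.02090 × 71.0) = 0.2268
R = 1 / (1 − 0.2268) = 1.293
Css,max = 41.9 × 1.293 ≈ 54.2 µg/L

54.2 µg/L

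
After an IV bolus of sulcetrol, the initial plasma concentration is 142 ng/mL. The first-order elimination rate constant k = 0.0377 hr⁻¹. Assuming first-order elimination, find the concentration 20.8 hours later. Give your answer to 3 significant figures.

64.8 ng/mL

C(t) = C₀ e^(−kt) = 142 × e^(−0.03770 × 20.8) = 142 × e^(−0.7842) = 142 × 0.4565 ≈ 64.8 ng/mL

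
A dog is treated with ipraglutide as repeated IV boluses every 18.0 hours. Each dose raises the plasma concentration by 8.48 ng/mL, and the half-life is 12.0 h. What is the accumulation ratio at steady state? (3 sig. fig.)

k = ln 2 / 12.0 = 0.05776 h⁻¹
Fraction remaining after one interval: e^(−kτ) = e^(−0.05776 × 18.0) = 0.3536
R = 1 / (1 − 0.3536) = 1 / 0.6464 ≈ 1.55

1.55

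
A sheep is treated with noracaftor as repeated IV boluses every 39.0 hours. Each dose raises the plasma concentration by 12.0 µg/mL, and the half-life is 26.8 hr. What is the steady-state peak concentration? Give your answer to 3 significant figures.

k = ln 2 / 26.8 = 0.02586 hr⁻¹
Fraction remaining after one interval: e^(−kτ) = e^(−0.02586 × 39.0) = 0.3647
R = 1 / (1 − 0.3647) = 1.574
Css,max = 12.0 × 1.574 ≈ 18.9 µg/mL

18.9 µg/mL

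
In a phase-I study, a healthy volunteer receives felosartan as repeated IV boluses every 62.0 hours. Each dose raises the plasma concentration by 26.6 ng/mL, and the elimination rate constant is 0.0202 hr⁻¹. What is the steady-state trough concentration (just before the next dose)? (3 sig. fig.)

10.6 ng/mL

Fraction remaining after one interval: e^(−kτ) = e^(−0.02020 × 62.0) = 0.2858
R = 1 / (1 − 0.2858) = 1.400
Css,max = 26.6 × 1.400 = 37.25 ng/mL
Css,min = Css,max × e^(−kτ) = 37.25 × 0.2858 ≈ 10.6 ng/mL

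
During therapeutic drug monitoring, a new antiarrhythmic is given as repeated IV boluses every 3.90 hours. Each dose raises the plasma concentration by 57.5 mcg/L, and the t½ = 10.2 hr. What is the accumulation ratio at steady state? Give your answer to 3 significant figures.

4.30

k = ln 2 / 10.2 = 0.06796 hr⁻¹
Fraction remaining after one interval: e^(−kτ) = e^(−0.06796 × 3.90) = 0.7672
R = 1 / (1 − 0.7672) = 1 / 0.2328 ≈ 4.30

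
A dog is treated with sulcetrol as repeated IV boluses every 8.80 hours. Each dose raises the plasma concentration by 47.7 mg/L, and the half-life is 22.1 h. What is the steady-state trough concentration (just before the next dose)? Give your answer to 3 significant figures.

150 mg/L

k = ln 2 / 22.1 = 0.03136 h⁻¹
Fraction remaining after one interval: e^(−kτ) = e^(−0.03136 × 8.80) = 0.7588
R = 1 / (1 − 0.7588) = 4.146
Css,max = 47.7 × 4.146 = 197.8 mg/L
Css,min = Css,max × e^(−kτ) = 197.8 × 0.7588 ≈ 150 mg/L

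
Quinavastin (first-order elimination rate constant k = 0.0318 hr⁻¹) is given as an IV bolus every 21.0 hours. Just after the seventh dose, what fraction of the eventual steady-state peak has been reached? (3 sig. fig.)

f_n = 1 − e^(−nkτ) = 1 − e^(−7 × 0.03180 × 21.0) = 1 − e^(−4.675) = 1 − 0.009329 ≈ 0.991

0.991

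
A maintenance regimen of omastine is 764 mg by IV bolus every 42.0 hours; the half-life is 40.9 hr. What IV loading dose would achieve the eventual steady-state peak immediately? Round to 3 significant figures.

k = ln 2 / 40.9 = 0.01695 hr⁻¹
Accumulation ratio R = 1 / (1 − e^(−kτ)) = 1 / (1 − e^(−0.01695×42.0)) = 1 / (1 − 0.4908) = 1.964
Loading dose = maintenance dose × R = 764 × 1.964 ≈ 1500 mg

1500 mg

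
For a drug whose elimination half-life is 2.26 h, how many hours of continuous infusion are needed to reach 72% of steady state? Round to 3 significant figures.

4.15 hours

k = ln 2 / 2.26 = 0.3067 h⁻¹
f = 1 − e^(−kt)  ⇒  t = −ln(1 − f) / k
t = −ln(1 − 0.72) / 0.3067 = 1.273 / 0.3067 ≈ 4.15 hours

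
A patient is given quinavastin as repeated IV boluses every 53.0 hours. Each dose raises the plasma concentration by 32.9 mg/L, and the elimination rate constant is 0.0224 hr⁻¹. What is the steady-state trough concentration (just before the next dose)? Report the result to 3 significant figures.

Fraction remaining after one interval: e^(−kτ) = e^(−0.02240 × 53.0) = 0.3051
R = 1 / (1 − 0.3051) = 1.439
Css,max = 32.9 × 1.439 = 47.34 mg/L
Css,min = Css,max × e^(−kτ) = 47.34 × 0.3051 ≈ 14.4 mg/L

14.4 mg/L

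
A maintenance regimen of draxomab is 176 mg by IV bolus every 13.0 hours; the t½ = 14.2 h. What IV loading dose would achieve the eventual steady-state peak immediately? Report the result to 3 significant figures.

375 mg

k = ln 2 / 14.2 = 0.04881 h⁻¹
Accumulation ratio R = 1 / (1 − e^(−kτ)) = 1 / (1 − e^(−0.04881×13.0)) = 1 / (1 − 0.5302) = 2.128
Loading dose = maintenance dose × R = 176 × 2.128 ≈ 375 mg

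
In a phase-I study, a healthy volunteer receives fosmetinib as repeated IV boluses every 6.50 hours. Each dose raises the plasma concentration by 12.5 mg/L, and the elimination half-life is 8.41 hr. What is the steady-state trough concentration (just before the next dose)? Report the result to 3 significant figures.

k = ln 2 / 8.41 = 0.08242 hr⁻¹
Fraction remaining after one interval: e^(−kτ) = e^(−0.08242 × 6.50) = 0.5852
R = 1 / (1 − 0.5852) = 2.411
Css,max = 12.5 × 2.411 = 30.14 mg/L
Css,min = Css,max × e^(−kτ) = 30.14 × 0.5852 ≈ 17.6 mg/L

17.6 mg/L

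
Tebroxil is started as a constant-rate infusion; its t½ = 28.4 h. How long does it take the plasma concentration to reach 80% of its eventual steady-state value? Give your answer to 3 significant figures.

k = ln 2 / 28.4 = 0.02441 h⁻¹
f = 1 − e^(−kt)  ⇒  t = −ln(1 − f) / k
t = −ln(1 − 0.8) / 0.02441 = 1.609 / 0.02441 ≈ 65.9 hours

65.9 hours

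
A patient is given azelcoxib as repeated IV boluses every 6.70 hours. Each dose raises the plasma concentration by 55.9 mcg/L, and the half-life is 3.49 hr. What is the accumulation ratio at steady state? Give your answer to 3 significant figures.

1.36

k = ln 2 / 3.49 = 0.1986 hr⁻¹
Fraction remaining after one interval: e^(−kτ) = e^(−0.1986 × 6.70) = 0.2643
R = 1 / (1 − 0.2643) = 1 / 0.7357 ≈ 1.36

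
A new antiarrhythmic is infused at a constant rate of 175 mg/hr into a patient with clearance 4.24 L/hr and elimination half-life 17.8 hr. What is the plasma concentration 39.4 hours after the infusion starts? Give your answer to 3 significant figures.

32.4 µg/mL

Css = rate / CL = 175 / 4.24 = 41.27 µg/mL
k = ln 2 / 17.8 = 0.03894 hr⁻¹
C(t) = Css (1 − e^(−kt)) = 41.27 × (1 − e^(−1.534)) = 41.27 × 0.7844 ≈ 32.4 µg/mL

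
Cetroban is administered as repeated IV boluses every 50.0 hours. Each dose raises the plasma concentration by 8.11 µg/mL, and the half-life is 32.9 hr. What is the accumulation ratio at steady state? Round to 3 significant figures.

1.54

k = ln 2 / 32.9 = 0.02107 hr⁻¹
Fraction remaining after one interval: e^(−kτ) = e^(−0.02107 × 50.0) = 0.3487
R = 1 / (1 − 0.3487) = 1 / 0.6513 ≈ 1.54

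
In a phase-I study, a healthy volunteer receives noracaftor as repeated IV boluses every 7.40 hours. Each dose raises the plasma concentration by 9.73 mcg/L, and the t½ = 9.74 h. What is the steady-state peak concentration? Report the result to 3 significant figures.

23.8 mcg/L

k = ln 2 / 9.74 = 0.07117 h⁻¹
Fraction remaining after one interval: e^(−kτ) = e^(−0.07117 × 7.40) = 0.5906
R = 1 / (1 − 0.5906) = 2.443
Css,max = 9.73 × 2.443 ≈ 23.8 mcg/L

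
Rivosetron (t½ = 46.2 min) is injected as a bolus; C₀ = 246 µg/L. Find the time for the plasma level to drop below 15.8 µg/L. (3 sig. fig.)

183 minutes

k = ln 2 / 46.2 = 0.01500 min⁻¹
C(t) = C₀ e^(−kt)  ⇒  t = ln(C₀/C) / k
t = ln(246/15.8) / 0.01500 = 2.745 / 0.01500 ≈ 183 minutes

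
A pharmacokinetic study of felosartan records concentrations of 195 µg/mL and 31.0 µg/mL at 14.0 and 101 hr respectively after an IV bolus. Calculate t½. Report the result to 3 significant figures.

32.8 hours

k = ln(C₁/C₂) / (t₂ − t₁) = ln(195/31.0) / (101 − 14.0)
  = 1.839 / 87.00 = 0.02114 hr⁻¹
t½ = ln 2 / k = ln 2 / 0.02114 ≈ 32.8 hours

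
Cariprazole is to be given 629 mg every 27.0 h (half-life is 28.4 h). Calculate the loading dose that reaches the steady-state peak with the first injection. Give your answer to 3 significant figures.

1300 mg

k = ln 2 / 28.4 = 0.02441 h⁻¹
Accumulation ratio R = 1 / (1 − e^(−kτ)) = 1 / (1 − e^(−0.02441×27.0)) = 1 / (1 − 0.5174) = 2.072
Loading dose = maintenance dose × R = 629 × 2.072 ≈ 1300 mg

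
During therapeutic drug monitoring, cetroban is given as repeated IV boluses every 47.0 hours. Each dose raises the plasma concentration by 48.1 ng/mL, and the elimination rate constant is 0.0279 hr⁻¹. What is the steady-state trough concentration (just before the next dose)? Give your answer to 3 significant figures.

17.7 ng/mL

Fraction remaining after one interval: e^(−kτ) = e^(−0.02790 × 47.0) = 0.2695
R = 1 / (1 − 0.2695) = 1.369
Css,max = 48.1 × 1.369 = 65.84 ng/mL
Css,min = Css,max × e^(−kτ) = 65.84 × 0.2695 ≈ 17.7 ng/mL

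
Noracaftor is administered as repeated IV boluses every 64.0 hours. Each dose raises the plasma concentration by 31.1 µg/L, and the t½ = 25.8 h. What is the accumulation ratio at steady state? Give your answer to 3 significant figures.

k = ln 2 / 25.8 = 0.02687 h⁻¹
Fraction remaining after one interval: e^(−kτ) = e^(−0.02687 × 64.0) = 0.1792
R = 1 / (1 − 0.1792) = 1 / 0.8208 ≈ 1.22

1.22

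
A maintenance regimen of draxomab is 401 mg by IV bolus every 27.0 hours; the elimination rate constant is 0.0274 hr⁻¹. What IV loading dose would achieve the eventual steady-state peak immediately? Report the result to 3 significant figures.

Accumulation ratio R = 1 / (1 − e^(−kτ)) = 1 / (1 − e^(−0.02740×27.0)) = 1 / (1 − 0.4772) = 1.913
Loading dose = maintenance dose × R = 401 × 1.913 ≈ 767 mg

767 mg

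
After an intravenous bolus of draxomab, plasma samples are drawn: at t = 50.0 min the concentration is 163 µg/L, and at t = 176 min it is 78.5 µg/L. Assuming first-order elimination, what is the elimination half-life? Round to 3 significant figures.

k = ln(C₁/C₂) / (t₂ − t₁) = ln(163/78.5) / (176 − 50.0)
  = 0.7307 / 126.0 = 0.005799 min⁻¹
t½ = ln 2 / k = ln 2 / 0.005799 ≈ 120 minutes

120 minutes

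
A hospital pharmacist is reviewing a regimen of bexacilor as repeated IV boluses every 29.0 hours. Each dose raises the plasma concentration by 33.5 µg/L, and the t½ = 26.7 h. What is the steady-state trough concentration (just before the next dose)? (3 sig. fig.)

29.8 µg/L

k = ln 2 / 26.7 = 0.02596 h⁻¹
Fraction remaining after one interval: e^(−kτ) = e^(−0.02596 × 29.0) = 0.4710
R = 1 / (1 − 0.4710) = 1.890
Css,max = 33.5 × 1.890 = 63.33 µg/L
Css,min = Css,max × e^(−kτ) = 63.33 × 0.4710 ≈ 29.8 µg/L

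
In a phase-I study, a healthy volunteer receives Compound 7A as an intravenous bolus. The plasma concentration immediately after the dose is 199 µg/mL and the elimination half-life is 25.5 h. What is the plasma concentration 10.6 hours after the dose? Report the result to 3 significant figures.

149 µg/mL

k = ln 2 / 25.5 = 0.02718 h⁻¹
10.6 h is 0.4157 half-lives, so C = 199 × (1/2)^0.4157 = 199 × 0.7497 ≈ 149 µg/mL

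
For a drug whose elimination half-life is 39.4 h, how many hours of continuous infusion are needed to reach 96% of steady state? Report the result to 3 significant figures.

183 hours

k = ln 2 / 39.4 = 0.01759 h⁻¹
f = 1 − e^(−kt)  ⇒  t = −ln(1 − f) / k
t = −ln(1 − 0.96) / 0.01759 = 3.219 / 0.01759 ≈ 183 hours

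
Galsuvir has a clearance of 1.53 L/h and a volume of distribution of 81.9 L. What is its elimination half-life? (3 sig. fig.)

k = CL / V = 1.53 / 81.9 = 0.01868 h⁻¹
t½ = ln 2 / k = ln 2 / 0.01868 ≈ 37.1 hours

37.1 hours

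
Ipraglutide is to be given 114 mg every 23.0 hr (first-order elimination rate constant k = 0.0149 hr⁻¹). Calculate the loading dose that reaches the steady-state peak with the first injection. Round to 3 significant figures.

393 mg

Accumulation ratio R = 1 / (1 − e^(−kτ)) = 1 / (1 − e^(−0.01490×23.0)) = 1 / (1 − 0.7099) = 3.447
Loading dose = maintenance dose × R = 114 × 3.447 ≈ 393 mg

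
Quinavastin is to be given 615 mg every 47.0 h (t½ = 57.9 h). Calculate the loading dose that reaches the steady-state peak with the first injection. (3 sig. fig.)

1430 mg

k = ln 2 / 57.9 = 0.01197 h⁻¹
Accumulation ratio R = 1 / (1 − e^(−kτ)) = 1 / (1 − e^(−0.01197×47.0)) = 1 / (1 − 0.5697) = 2.324
Loading dose = maintenance dose × R = 615 × 2.324 ≈ 1430 mg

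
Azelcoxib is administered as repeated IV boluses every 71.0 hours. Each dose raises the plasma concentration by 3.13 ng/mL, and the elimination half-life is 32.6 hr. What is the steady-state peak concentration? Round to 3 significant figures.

4.02 ng/mL

k = ln 2 / 32.6 = 0.02126 hr⁻¹
Fraction remaining after one interval: e^(−kτ) = e^(−0.02126 × 71.0) = 0.2210
R = 1 / (1 − 0.2210) = 1.284
Css,max = 3.13 × 1.284 ≈ 4.02 ng/mL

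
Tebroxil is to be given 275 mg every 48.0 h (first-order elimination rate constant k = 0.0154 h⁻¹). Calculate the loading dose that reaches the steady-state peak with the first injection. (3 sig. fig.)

526 mg

Accumulation ratio R = 1 / (1 − e^(−kτ)) = 1 / (1 − e^(−0.01540×48.0)) = 1 / (1 − 0.4775) = 1.914
Loading dose = maintenance dose × R = 275 × 1.914 ≈ 526 mg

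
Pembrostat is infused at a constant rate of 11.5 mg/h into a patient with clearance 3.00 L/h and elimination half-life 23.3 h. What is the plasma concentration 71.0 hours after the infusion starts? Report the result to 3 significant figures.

Css = rate / CL = 11.5 / 3.00 = 3.833 mg/L
k = ln 2 / 23.3 = 0.02975 h⁻¹
C(t) = Css (1 − e^(−kt)) = 3.833 × (1 − e^(−2.112)) = 3.833 × 0.8790 ≈ 3.37 mg/L

3.37 mg/L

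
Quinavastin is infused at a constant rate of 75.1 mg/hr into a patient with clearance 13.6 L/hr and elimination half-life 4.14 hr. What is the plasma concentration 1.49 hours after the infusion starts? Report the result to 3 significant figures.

1.22 µg/mL

Css = rate / CL = 75.1 / 13.6 = 5.522 µg/mL
k = ln 2 / 4.14 = 0.1674 hr⁻¹
C(t) = Css (1 − e^(−kt)) = 5.522 × (1 − e^(−0.2495)) = 5.522 × 0.2208 ≈ 1.22 µg/mL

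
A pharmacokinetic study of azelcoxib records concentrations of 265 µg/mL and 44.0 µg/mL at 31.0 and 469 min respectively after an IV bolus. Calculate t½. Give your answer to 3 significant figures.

169 minutes

k = ln(C₁/C₂) / (t₂ − t₁) = ln(265/44.0) / (469 − 31.0)
  = 1.796 / 438.0 = 0.004099 min⁻¹
t½ = ln 2 / k = ln 2 / 0.004099 ≈ 169 minutes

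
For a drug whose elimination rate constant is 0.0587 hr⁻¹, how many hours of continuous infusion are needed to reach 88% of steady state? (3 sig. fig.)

f = 1 − e^(−kt)  ⇒  t = −ln(1 − f) / k
t = −ln(1 − 0.88) / 0.05870 = 2.120 / 0.05870 ≈ 36.1 hours

36.1 hours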